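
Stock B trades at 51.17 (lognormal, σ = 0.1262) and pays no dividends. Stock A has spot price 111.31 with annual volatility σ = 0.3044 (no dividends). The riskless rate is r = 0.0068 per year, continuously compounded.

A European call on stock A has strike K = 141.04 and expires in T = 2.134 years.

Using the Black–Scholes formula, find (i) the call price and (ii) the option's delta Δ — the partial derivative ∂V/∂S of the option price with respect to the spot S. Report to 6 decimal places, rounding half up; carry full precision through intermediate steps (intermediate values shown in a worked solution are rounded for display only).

σ√T = 0.3044·√2.134 = 0.444674
d₁ = (ln(S/K) + (r+σ²/2)T) / (σ√T) = (ln(111.31/141.04) + (0.0068+0.3044²/2)·2.134) / 0.444674 = (-0.236724 + 0.113379) / 0.444674 = -0.277384
d₂ = d₁ − σ√T = -0.277384 − 0.444674 = -0.722059
e^{−rT} = 0.985594
N(d₁) = 0.390742,  N(d₂) = 0.235129
Call price V = S·N(d₁) − K·e^{−rT}·N(d₂) = 43.493542 − 32.684871 = 10.808671
Δ = N(d₁) = 0.390742

price = 10.808671
Δ = 0.390742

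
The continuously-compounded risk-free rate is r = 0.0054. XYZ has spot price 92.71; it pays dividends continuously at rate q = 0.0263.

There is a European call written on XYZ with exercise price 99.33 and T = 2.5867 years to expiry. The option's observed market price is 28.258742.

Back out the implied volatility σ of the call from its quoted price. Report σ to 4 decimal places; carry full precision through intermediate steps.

At σ = 0.5900 the Black–Scholes value reproduces the quote:
σ√T = 0.59·√2.5867 = 0.948910
d₁ = (ln(S/K) + (r−q+σ²/2)T) / (σ√T) = (ln(92.71/99.33) + (0.0054−0.0263+0.59²/2)·2.5867) / 0.948910 = (-0.068971 + 0.396153) / 0.948910 = 0.344797
d₂ = d₁ − σ√T = 0.344797 − 0.948910 = -0.604113
e^{−rT} = 0.986129
e^{−qT} = 0.934232
N(d₁) = 0.634877,  N(d₂) = 0.272884
V = S·e^{−qT}·N(d₁) − K·e^{−rT}·N(d₂) = 54.988367 − 26.729624 = 28.258742 (matching the quote); vega is positive throughout, so no other σ reproduces this price

sigma = 0.5900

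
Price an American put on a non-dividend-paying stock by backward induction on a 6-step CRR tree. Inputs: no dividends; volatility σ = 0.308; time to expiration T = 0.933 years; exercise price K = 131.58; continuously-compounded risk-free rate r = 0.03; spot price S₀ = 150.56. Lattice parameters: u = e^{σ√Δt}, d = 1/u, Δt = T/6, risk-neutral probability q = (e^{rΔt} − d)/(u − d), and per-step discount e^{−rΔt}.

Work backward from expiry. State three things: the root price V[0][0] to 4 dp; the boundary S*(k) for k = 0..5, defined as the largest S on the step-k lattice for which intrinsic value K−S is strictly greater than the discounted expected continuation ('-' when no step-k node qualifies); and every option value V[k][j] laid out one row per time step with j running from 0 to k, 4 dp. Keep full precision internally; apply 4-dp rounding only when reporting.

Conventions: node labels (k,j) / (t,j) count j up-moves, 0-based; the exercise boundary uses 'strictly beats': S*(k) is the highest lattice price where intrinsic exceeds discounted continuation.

Δt=0.15550, u=1.12914, d=0.88563, q=0.48888, disc=e^(-rΔt)=0.99535
k=6 terminal: V=max(K-S,0) → 58.9316 38.9567 13.4895 0.0000 0.0000 0.0000 0.0000
k=5: j=0 S=82.0301 intr=49.5499 cont=48.9375 V=49.5499[EX]; j=1 S=104.5846 intr=26.9954 cont=26.3830 V=26.9954[EX]; j=2 S=133.3406 intr=0.0000 cont=6.8627 V=6.8627[hold]; j=3 S=170.0031 intr=0.0000 cont=0.0000 V=0.0000[hold]; j=4 S=216.7462 intr=0.0000 cont=0.0000 V=0.0000[hold]; j=5 S=276.3415 intr=0.0000 cont=0.0000 V=0.0000[hold]  S*(5)=104.5846
k=4: j=0 S=92.6233 intr=38.9567 cont=38.3443 V=38.9567[EX]; j=1 S=118.0905 intr=13.4895 cont=17.0732 V=17.0732[hold]; j=2 S=150.5600 intr=0.0000 cont=3.4914 V=3.4914[hold]; j=3 S=191.9571 intr=0.0000 cont=0.0000 V=0.0000[hold]; j=4 S=244.7365 intr=0.0000 cont=0.0000 V=0.0000[hold]  S*(4)=92.6233
k=3: j=0 S=104.5846 intr=26.9954 cont=28.1268 V=28.1268[hold]; j=1 S=133.3406 intr=0.0000 cont=10.3848 V=10.3848[hold]; j=2 S=170.0031 intr=0.0000 cont=1.7762 V=1.7762[hold]; j=3 S=216.7462 intr=0.0000 cont=0.0000 V=0.0000[hold]  S*(3)=-
k=2: j=0 S=118.0905 intr=13.4895 cont=19.3627 V=19.3627[hold]; j=1 S=150.5600 intr=0.0000 cont=6.1475 V=6.1475[hold]; j=2 S=191.9571 intr=0.0000 cont=0.9036 V=0.9036[hold]  S*(2)=-
k=1: j=0 S=133.3406 intr=0.0000 cont=12.8421 V=12.8421[hold]; j=1 S=170.0031 intr=0.0000 cont=3.5672 V=3.5672[hold]  S*(1)=-
k=0: j=0 S=150.5600 intr=0.0000 cont=8.2692 V=8.2692[hold]  S*(0)=-

price = 8.2692
boundary = - - - - 92.6233 104.5846
tree:
8.2692
12.8421 3.5672
19.3627 6.1475 0.9036
28.1268 10.3848 1.7762 0.0000
38.9567 17.0732 3.4914 0.0000 0.0000
49.5499 26.9954 6.8627 0.0000 0.0000 0.0000
58.9316 38.9567 13.4895 0.0000 0.0000 0.0000 0.0000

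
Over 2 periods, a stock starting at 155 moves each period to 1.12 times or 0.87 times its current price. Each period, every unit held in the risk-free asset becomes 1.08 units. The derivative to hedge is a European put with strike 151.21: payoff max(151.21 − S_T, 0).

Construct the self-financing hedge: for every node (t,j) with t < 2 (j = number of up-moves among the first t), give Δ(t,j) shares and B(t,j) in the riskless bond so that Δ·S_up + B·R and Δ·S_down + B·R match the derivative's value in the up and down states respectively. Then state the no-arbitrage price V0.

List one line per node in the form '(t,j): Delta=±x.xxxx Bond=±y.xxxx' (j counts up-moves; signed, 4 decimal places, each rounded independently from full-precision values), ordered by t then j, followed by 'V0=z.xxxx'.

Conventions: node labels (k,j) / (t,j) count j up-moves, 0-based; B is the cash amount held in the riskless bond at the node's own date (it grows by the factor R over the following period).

(0,0): Delta=-0.1325 Bond=21.3164
(1,0): Delta=-1.0000 Bond=140.0093
(1,1): Delta=-0.0041 Bond=0.7384
V0=0.7848

Risk-neutral probability p* = (R−d)/(u−d) = (1.08−0.87)/(1.12−0.87) = 0.8400.
Expiry values: V(2,0)=33.8905, V(2,1)=0.1780, V(2,2)=0.0000
  t=1,j=0: stock 134.8500 → up 151.0320 (V=0.1780), down 117.3195 (V=33.8905). Price 5.1593; hedge Δ=-1.0000, bond B=140.0093.
  t=1,j=1: stock 173.6000 → up 194.4320 (V=0.0000), down 151.0320 (V=0.1780). Price 0.0264; hedge Δ=-0.0041, bond B=0.7384.
  t=0,j=0: stock 155.0000 → up 173.6000 (V=0.0264), down 134.8500 (V=5.1593). Price 0.7848; hedge Δ=-0.1325, bond B=21.3164.
Verification: the root portfolio costs Δ(0,0)·S0 + B(0,0) = 0.7848, matching V0.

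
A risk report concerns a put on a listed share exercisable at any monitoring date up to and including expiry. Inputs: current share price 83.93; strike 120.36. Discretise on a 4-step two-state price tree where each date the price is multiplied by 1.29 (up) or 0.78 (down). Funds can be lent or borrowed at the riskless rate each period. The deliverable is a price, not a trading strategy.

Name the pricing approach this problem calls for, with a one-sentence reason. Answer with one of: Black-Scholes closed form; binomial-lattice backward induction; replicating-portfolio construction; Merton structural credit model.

framework: binomial-lattice backward induction

Key observation: early exercise of the strike-120.36 put must be checked at each of the 4 dates (spot 83.93), which forces a node-by-node comparison of intrinsic and continuation value backward from expiry.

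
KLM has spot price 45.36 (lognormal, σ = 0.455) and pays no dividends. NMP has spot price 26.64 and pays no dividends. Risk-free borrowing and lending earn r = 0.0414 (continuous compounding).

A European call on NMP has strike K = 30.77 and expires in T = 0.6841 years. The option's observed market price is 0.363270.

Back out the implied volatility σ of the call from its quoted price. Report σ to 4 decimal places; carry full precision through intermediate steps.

sigma = 0.1554

At σ = 0.1554 the Black–Scholes value reproduces the quote:
σ√T = 0.1554·√0.6841 = 0.128532
d₁ = (ln(S/K) + (r+σ²/2)T) / (σ√T) = (ln(26.64/30.77) + (0.0414+0.1554²/2)·0.6841) / 0.128532 = (-0.144126 + 0.036582) / 0.128532 = -0.836714
d₂ = d₁ − σ√T = -0.836714 − 0.128532 = -0.965246
e^{−rT} = 0.972076
N(d₁) = 0.201377,  N(d₂) = 0.167211
V = S·N(d₁) − K·e^{−rT}·N(d₂) = 5.364676 − 5.001406 = 0.363270 (matching the quote); vega is positive throughout, so no other σ reproduces this price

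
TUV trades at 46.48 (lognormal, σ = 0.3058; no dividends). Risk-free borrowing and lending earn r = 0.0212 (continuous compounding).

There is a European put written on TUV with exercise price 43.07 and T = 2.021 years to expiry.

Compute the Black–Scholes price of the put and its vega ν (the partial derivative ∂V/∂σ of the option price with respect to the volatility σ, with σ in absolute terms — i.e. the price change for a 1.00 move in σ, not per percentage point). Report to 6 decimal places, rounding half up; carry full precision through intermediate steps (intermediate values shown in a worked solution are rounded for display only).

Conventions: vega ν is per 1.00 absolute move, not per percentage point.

price = 5.217584
ν = 23.365143

σ√T = 0.3058·√2.021 = 0.434731
d₁ = (ln(S/K) + (r+σ²/2)T) / (σ√T) = (ln(46.48/43.07) + (0.0212+0.3058²/2)·2.021) / 0.434731 = (0.076195 + 0.137341) / 0.434731 = 0.491191
d₂ = d₁ − σ√T = 0.491191 − 0.434731 = 0.056460
e^{−rT} = 0.958060
N(−d₁) = 0.311646,  N(−d₂) = 0.477488
Put price V = K·e^{−rT}·N(−d₂) − S·N(−d₁) = 19.702869 − 14.485285 = 5.217584
φ(d₁) = (1/√(2π))·e^{−d₁²/2} = 0.353606
ν = S·φ(d₁)·√T = 23.365143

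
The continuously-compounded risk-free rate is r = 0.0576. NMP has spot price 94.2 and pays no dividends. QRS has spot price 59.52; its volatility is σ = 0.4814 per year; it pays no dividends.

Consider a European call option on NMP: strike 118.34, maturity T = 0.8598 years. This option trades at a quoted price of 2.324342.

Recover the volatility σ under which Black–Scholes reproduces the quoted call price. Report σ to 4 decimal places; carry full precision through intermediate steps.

sigma = 0.2248

At σ = 0.2248 the Black–Scholes value reproduces the quote:
σ√T = 0.2248·√0.8598 = 0.208447
d₁ = (ln(S/K) + (r+σ²/2)T) / (σ√T) = (ln(94.2/118.34) + (0.0576+0.2248²/2)·0.8598) / 0.208447 = (-0.228142 + 0.071249) / 0.208447 = -0.752673
d₂ = d₁ − σ√T = -0.752673 − 0.208447 = -0.961119
e^{−rT} = 0.951682
N(d₁) = 0.225823,  N(d₂) = 0.168246
V = S·N(d₁) − K·e^{−rT}·N(d₂) = 21.272553 − 18.948211 = 2.324342 (the observed quote) — the price is monotone increasing in volatility, hence this σ is the only solution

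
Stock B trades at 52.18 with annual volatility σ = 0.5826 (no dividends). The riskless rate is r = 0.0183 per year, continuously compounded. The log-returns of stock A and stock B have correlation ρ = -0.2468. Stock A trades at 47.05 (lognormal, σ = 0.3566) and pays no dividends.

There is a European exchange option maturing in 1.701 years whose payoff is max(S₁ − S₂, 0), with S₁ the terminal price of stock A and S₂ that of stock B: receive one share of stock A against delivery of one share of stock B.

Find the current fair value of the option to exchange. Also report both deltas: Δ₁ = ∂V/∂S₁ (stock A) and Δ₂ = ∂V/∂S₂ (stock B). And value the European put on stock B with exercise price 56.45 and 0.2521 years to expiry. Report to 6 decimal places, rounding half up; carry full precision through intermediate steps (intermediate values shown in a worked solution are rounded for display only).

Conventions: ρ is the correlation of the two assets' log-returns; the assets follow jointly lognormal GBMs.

exchange price = 16.247619
Δ1 = 0.650540
Δ2 = -0.275207
price(stock B put K=56.45) = 8.505190

σ_eff = √(σ₁² + σ₂² − 2ρσ₁σ₂) = √(0.3566² + 0.5826² − 2·-0.2468·0.3566·0.5826) = 0.754410
d₁ = (ln(S₁/S₂) + (q₂ − q₁ + σ_eff²/2)T) / (σ_eff√T) = (ln(47.05/52.18) + (0.0 − 0.0 + 0.284567)·1.701) / 0.983919 = 0.386780
d₂ = d₁ − σ_eff√T = 0.386780 − 0.983919 = -0.597139
N(d₁) = 0.650540,  N(d₂) = 0.275207
V = S₁·e^{−q₁T}·N(d₁) − S₂·e^{−q₂T}·N(d₂) = 30.607927 − 14.360308 = 16.247619
Δ₁ = e^{−q₁T}·N(d₁) = 0.650540;  Δ₂ = −e^{−q₂T}·N(d₂) = -0.275207
[vanilla: stock B put K=56.45]
σ√T = 0.5826·√0.2521 = 0.292521
d₁ = (ln(S/K) + (r+σ²/2)T) / (σ√T) = (ln(52.18/56.45) + (0.0183+0.5826²/2)·0.2521) / 0.292521 = (-0.078656 + 0.047398) / 0.292521 = -0.106858
d₂ = d₁ − σ√T = -0.106858 − 0.292521 = -0.399379
e^{−rT} = 0.995397
N(−d₁) = 0.542549,  N(−d₂) = 0.655193
price = K·e^{−rT}·N(−d₂) − S·N(−d₁) = 36.815416 − 28.310227 = 8.505190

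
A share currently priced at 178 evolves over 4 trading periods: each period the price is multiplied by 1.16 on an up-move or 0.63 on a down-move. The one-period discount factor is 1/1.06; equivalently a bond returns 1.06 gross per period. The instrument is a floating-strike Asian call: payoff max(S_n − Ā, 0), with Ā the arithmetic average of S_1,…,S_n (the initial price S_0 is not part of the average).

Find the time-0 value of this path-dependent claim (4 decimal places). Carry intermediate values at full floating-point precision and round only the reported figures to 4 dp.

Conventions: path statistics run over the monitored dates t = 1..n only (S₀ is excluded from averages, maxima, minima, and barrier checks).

price = 24.3334

No-arbitrage gives p* = (R−d)/(u−d) = 0.8113: enumerate every path, weight its payoff by its p*-probability, and discount by R^4.
Enumerate all 2^4 = 16 price paths (U = up ×1.16, D = down ×0.63); each path with k up-moves has probability p*^k·(1−p*)^(4−k).
DDDD: Ā=63.8342, payoff=0.0000, prob=0.001267
UDDD: Ā=117.5360, payoff=0.0000, prob=0.005450
DUDD: Ā=93.9510, payoff=0.0000, prob=0.005450
UUDD: Ā=172.9892, payoff=0.0000, prob=0.023433
DDUD: Ā=79.0925, payoff=0.0000, prob=0.005450
UDUD: Ā=145.6306, payoff=0.0000, prob=0.023433
DUUD: Ā=122.0456, payoff=0.0000, prob=0.023433
UUUD: Ā=224.7188, payoff=0.0000, prob=0.100763
DDDU: Ā=69.7316, payoff=0.0000, prob=0.005450
UDDU: Ā=128.3946, payoff=0.0000, prob=0.023433
DUDU: Ā=104.8096, payoff=0.0000, prob=0.023433
UUDU: Ā=192.9828, payoff=0.0000, prob=0.100763
DDUU: Ā=89.9511, payoff=5.1131, prob=0.023433
UDUU: Ā=165.6242, payoff=9.4147, prob=0.100763
DUUU: Ā=142.0392, payoff=32.9997, prob=0.100763
UUUU: Ā=261.5325, payoff=60.7613, prob=0.433282
Price = Σ prob·payoff / R^4 = 30.720372 / 1.262477 = 24.3334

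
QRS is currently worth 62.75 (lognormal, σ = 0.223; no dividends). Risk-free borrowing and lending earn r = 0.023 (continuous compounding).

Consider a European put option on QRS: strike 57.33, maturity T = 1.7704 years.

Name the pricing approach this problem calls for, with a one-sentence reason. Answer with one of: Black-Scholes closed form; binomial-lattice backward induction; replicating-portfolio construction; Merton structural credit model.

framework: Black-Scholes closed form

Key observation: everything needed for the exact continuous-time valuation of the European put on QRS (strike 57.33) is given, and no feature rules the closed form out.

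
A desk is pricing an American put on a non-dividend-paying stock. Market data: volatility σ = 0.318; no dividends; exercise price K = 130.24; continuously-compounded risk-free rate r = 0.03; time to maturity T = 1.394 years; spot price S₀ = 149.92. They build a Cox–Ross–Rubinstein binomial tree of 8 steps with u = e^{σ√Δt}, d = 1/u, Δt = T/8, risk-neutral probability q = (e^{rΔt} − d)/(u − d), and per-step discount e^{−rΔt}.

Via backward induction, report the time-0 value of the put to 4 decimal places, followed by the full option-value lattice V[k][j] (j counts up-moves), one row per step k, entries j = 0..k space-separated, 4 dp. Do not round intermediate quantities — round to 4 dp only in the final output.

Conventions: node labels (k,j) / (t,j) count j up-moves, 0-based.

params: Δt=0.17425 u=1.14196 d=0.87569 q=0.48655 e^(-rΔt)=0.99479
t_8 payoffs: 78.4005 62.6378 42.0823 15.2765 0.0000 0.0000 0.0000 0.0000 0.0000
k=7: node(7,0) S=59.1985 payoff=71.0415 vs cont=70.3624 → 71.0415 [stop]  node(7,1) S=77.1988 payoff=53.0412 vs cont=52.3621 → 53.0412 [stop]  node(7,2) S=100.6723 payoff=29.5677 vs cont=28.8886 → 29.5677 [stop]  node(7,3) S=131.2834 payoff=0.0000 vs cont=7.8029 → 7.8029 [wait]  node(7,4) S=171.2022 payoff=0.0000 vs cont=0.0000 → 0.0000 [wait]  node(7,5) S=223.2590 payoff=0.0000 vs cont=0.0000 → 0.0000 [wait]  node(7,6) S=291.1445 payoff=0.0000 vs cont=0.0000 → 0.0000 [wait]  node(7,7) S=379.6717 payoff=0.0000 vs cont=0.0000 → 0.0000 [wait]
k=6: node(6,0) S=67.6022 payoff=62.6378 vs cont=61.9588 → 62.6378 [stop]  node(6,1) S=88.1577 payoff=42.0823 vs cont=41.4032 → 42.0823 [stop]  node(6,2) S=114.9635 payoff=15.2765 vs cont=18.8791 → 18.8791 [wait]  node(6,3) S=149.9200 payoff=0.0000 vs cont=3.9855 → 3.9855 [wait]  node(6,4) S=195.5056 payoff=0.0000 vs cont=0.0000 → 0.0000 [wait]  node(6,5) S=254.9522 payoff=0.0000 vs cont=0.0000 → 0.0000 [wait]  node(6,6) S=332.4745 payoff=0.0000 vs cont=0.0000 → 0.0000 [wait]
k=5: node(5,0) S=77.1988 payoff=53.0412 vs cont=52.3621 → 53.0412 [stop]  node(5,1) S=100.6723 payoff=29.5677 vs cont=30.6323 → 30.6323 [wait]  node(5,2) S=131.2834 payoff=0.0000 vs cont=11.5720 → 11.5720 [wait]  node(5,3) S=171.2022 payoff=0.0000 vs cont=2.0357 → 2.0357 [wait]  node(5,4) S=223.2590 payoff=0.0000 vs cont=0.0000 → 0.0000 [wait]  node(5,5) S=291.1445 payoff=0.0000 vs cont=0.0000 → 0.0000 [wait]
k=4: node(4,0) S=88.1577 payoff=42.0823 vs cont=41.9185 → 42.0823 [stop]  node(4,1) S=114.9635 payoff=15.2765 vs cont=21.2472 → 21.2472 [wait]  node(4,2) S=149.9200 payoff=0.0000 vs cont=6.8960 → 6.8960 [wait]  node(4,3) S=195.5056 payoff=0.0000 vs cont=1.0398 → 1.0398 [wait]  node(4,4) S=254.9522 payoff=0.0000 vs cont=0.0000 → 0.0000 [wait]
k=3: node(3,0) S=100.6723 payoff=29.5677 vs cont=31.7785 → 31.7785 [wait]  node(3,1) S=131.2834 payoff=0.0000 vs cont=14.1903 → 14.1903 [wait]  node(3,2) S=171.2022 payoff=0.0000 vs cont=4.0256 → 4.0256 [wait]  node(3,3) S=223.2590 payoff=0.0000 vs cont=0.5311 → 0.5311 [wait]
k=2: node(2,0) S=114.9635 payoff=15.2765 vs cont=23.1000 → 23.1000 [wait]  node(2,1) S=149.9200 payoff=0.0000 vs cont=9.1965 → 9.1965 [wait]  node(2,2) S=195.5056 payoff=0.0000 vs cont=2.3132 → 2.3132 [wait]
k=1: node(1,0) S=131.2834 payoff=0.0000 vs cont=16.2501 → 16.2501 [wait]  node(1,1) S=171.2022 payoff=0.0000 vs cont=5.8170 → 5.8170 [wait]
k=0: node(0,0) S=149.9200 payoff=0.0000 vs cont=11.1157 → 11.1157 [wait]

price = 11.1157
tree:
11.1157
16.2501 5.8170
23.1000 9.1965 2.3132
31.7785 14.1903 4.0256 0.5311
42.0823 21.2472 6.8960 1.0398 0.0000
53.0412 30.6323 11.5720 2.0357 0.0000 0.0000
62.6378 42.0823 18.8791 3.9855 0.0000 0.0000 0.0000
71.0415 53.0412 29.5677 7.8029 0.0000 0.0000 0.0000 0.0000
78.4005 62.6378 42.0823 15.2765 0.0000 0.0000 0.0000 0.0000 0.0000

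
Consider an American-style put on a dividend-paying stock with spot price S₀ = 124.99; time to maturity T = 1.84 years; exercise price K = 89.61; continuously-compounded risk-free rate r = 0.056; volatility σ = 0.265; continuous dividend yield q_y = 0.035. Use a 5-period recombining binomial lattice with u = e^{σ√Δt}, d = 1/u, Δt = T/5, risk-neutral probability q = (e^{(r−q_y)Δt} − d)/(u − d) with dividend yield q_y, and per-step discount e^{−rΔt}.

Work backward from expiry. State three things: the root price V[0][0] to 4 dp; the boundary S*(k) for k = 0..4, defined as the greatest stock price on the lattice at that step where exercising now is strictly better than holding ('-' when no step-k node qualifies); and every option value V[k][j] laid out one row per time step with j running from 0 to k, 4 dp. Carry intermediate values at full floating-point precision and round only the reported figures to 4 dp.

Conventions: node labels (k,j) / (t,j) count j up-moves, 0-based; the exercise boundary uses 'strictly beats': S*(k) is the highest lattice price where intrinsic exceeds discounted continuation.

params: Δt=0.36800 u=1.17440 d=0.85150 q=0.48392 e^(-rΔt)=0.97960
t_5 payoffs: 33.6605 12.4437 0.0000 0.0000 0.0000 0.0000
t_4: node(4,0) S=65.7070 payoff=23.9030 vs cont=22.9161 → 23.9030 [stop]  node(4,1) S=90.6241 payoff=0.0000 vs cont=6.2909 → 6.2909 [wait]  node(4,2) S=124.9900 payoff=0.0000 vs cont=0.0000 → 0.0000 [wait]  node(4,3) S=172.3880 payoff=0.0000 vs cont=0.0000 → 0.0000 [wait]  node(4,4) S=237.7600 payoff=0.0000 vs cont=0.0000 → 0.0000 [wait]  ⇒ S*(4)=65.7070
t_3: node(3,0) S=77.1663 payoff=12.4437 vs cont=15.0664 → 15.0664 [wait]  node(3,1) S=106.4289 payoff=0.0000 vs cont=3.1804 → 3.1804 [wait]  node(3,2) S=146.7882 payoff=0.0000 vs cont=0.0000 → 0.0000 [wait]  node(3,3) S=202.4524 payoff=0.0000 vs cont=0.0000 → 0.0000 [wait]  ⇒ S*(3)=-
t_2: node(2,0) S=90.6241 payoff=0.0000 vs cont=9.1245 → 9.1245 [wait]  node(2,1) S=124.9900 payoff=0.0000 vs cont=1.6078 → 1.6078 [wait]  node(2,2) S=172.3880 payoff=0.0000 vs cont=0.0000 → 0.0000 [wait]  ⇒ S*(2)=-
t_1: node(1,0) S=106.4289 payoff=0.0000 vs cont=5.3751 → 5.3751 [wait]  node(1,1) S=146.7882 payoff=0.0000 vs cont=0.8128 → 0.8128 [wait]  ⇒ S*(1)=-
t_0: node(0,0) S=124.9900 payoff=0.0000 vs cont=3.1027 → 3.1027 [wait]  ⇒ S*(0)=-

price = 3.1027
boundary = - - - - 65.7070
tree:
3.1027
5.3751 0.8128
9.1245 1.6078 0.0000
15.0664 3.1804 0.0000 0.0000
23.9030 6.2909 0.0000 0.0000 0.0000
33.6605 12.4437 0.0000 0.0000 0.0000 0.0000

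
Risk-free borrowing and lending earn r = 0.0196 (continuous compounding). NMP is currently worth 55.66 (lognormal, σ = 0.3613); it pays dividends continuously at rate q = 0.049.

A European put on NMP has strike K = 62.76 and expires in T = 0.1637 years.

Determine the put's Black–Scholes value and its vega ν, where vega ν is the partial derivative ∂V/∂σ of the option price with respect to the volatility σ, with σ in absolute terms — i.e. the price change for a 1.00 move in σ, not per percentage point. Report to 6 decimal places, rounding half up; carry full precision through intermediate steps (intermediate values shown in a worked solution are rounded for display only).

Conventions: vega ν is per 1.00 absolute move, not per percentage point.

σ√T = 0.3613·√0.1637 = 0.146181
d₁ = (ln(S/K) + (r−q+σ²/2)T) / (σ√T) = (ln(55.66/62.76) + (0.0196−0.049+0.3613²/2)·0.1637) / 0.146181 = (-0.120056 + 0.005872) / 0.146181 = -0.781114
d₂ = d₁ − σ√T = -0.781114 − 0.146181 = -0.927296
e^{−rT} = 0.996797
e^{−qT} = 0.992011
N(−d₁) = 0.782632,  N(−d₂) = 0.823114
Put price V = K·e^{−rT}·N(−d₂) − S·e^{−qT}·N(−d₁) = 51.493123 − 43.213298 = 8.279825
φ(d₁) = (1/√(2π))·e^{−d₁²/2} = 0.294049
ν = S·e^{−qT}·φ(d₁)·√T = 6.569069

price = 8.279825
ν = 6.569069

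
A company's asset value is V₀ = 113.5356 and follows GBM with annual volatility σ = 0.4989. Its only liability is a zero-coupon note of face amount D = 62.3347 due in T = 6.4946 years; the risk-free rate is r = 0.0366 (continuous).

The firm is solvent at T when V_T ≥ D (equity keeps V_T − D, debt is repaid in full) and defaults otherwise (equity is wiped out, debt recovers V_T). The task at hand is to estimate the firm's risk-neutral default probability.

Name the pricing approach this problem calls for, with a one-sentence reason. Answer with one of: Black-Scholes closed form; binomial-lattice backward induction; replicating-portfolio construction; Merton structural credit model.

Key observation: assets follow a GBM and default happens iff V_T < 62.3347; valuing claims on that split (equity as a call, risky debt as the residual) is the structural model's definition.

framework: Merton structural credit model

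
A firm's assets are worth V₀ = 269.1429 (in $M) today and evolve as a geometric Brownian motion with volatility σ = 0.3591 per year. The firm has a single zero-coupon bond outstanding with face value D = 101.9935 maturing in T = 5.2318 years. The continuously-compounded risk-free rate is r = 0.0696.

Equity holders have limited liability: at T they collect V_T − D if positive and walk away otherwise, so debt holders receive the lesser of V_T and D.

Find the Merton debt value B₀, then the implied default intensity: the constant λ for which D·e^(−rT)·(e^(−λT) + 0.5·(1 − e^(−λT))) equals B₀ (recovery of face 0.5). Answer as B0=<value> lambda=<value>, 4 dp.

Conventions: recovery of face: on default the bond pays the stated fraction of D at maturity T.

With assets at 269.1429 and a single debt payment of 101.9935 at 5.2318 years:
d₁ = [ln(V₀/D) + (r + σ²/2)T] / (σ√T)
   = [ln(269.1429/101.9935) + (0.0696 + 0.5·0.3591²)·5.2318] / (0.3591·√5.2318)
   = [0.970333 + 0.701461] / 0.821374 = 2.035363
d₂ = d₁ − σ√T = 2.035363 − 0.821374 = 1.213989
N(d₁) = 0.979093,  N(d₂) = 0.887624,  e^(−rT) = 0.694799
E₀ = V₀·N(d₁) − D·e^(−rT)·N(d₂)
   = 269.1429·0.979093 − 101.9935·0.694799·0.887624 = 200.614457
B₀ = V₀ − E₀ = 269.1429 − 200.614457 = 68.528443
e^(−λT) = (B₀·e^(rT)/D − 0.5)/(1 − 0.5) = (68.5284·1.439266/101.9935 − 0.5)/0.5 = 0.93405654
λ = −ln(0.93405654)/5.2318 = 0.013039

B0=68.5284 lambda=0.0130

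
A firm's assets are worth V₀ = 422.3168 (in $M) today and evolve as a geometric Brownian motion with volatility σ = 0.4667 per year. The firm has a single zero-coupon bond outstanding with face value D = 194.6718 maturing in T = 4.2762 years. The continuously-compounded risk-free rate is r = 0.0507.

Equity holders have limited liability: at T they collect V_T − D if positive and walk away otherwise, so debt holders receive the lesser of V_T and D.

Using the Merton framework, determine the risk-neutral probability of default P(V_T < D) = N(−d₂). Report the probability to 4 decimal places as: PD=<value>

PD=0.2930

With assets at 422.3168 and a single debt payment of 194.6718 at 4.2762 years:
d₁ = [ln(V₀/D) + (r + σ²/2)T] / (σ√T)
   = [ln(422.3168/194.6718) + (0.0507 + 0.5·0.4667²)·4.2762] / (0.4667·√4.2762)
   = [0.774441 + 0.682501] / 0.965088 = 1.509646
d₂ = d₁ − σ√T = 1.509646 − 0.965088 = 0.544559
risk-neutral PD = N(−d₂) = N(-0.544559) = 0.293029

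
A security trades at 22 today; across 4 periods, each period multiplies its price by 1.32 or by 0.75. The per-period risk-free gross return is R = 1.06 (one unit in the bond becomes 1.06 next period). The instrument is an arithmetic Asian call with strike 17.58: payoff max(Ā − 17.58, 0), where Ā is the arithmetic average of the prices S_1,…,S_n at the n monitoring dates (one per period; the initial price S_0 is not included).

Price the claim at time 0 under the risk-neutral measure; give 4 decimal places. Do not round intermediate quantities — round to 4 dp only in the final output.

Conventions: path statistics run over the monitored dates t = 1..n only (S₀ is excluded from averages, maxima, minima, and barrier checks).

price = 6.9061

No-arbitrage gives p* = (R−d)/(u−d) = 0.5439: enumerate every path, weight its payoff by its p*-probability, and discount by R^4.
Enumerate all 2^4 = 16 price paths (U = up ×1.32, D = down ×0.75); each path with k up-moves has probability p*^k·(1−p*)^(4−k).
DDDD: Ā=11.2793, payoff=0.0000, prob=0.043291
UDDD: Ā=19.8516, payoff=2.2716, prob=0.051616
DUDD: Ā=16.7166, payoff=0.0000, prob=0.051616
UUDD: Ā=29.4212, payoff=11.8412, prob=0.061542
DDUD: Ā=14.3653, payoff=0.0000, prob=0.051616
UDUD: Ā=25.2829, payoff=7.7030, prob=0.061542
DUUD: Ā=22.1480, payoff=4.5679, prob=0.061542
UUUD: Ā=38.9804, payoff=21.4004, prob=0.073377
DDDU: Ā=12.6019, payoff=0.0000, prob=0.051616
UDDU: Ā=22.1793, payoff=4.5993, prob=0.061542
DUDU: Ā=19.0443, payoff=1.4643, prob=0.061542
UUDU: Ā=33.5180, payoff=15.9380, prob=0.073377
DDUU: Ā=16.6930, payoff=0.0000, prob=0.061542
UDUU: Ā=29.3798, payoff=11.7998, prob=0.073377
DUUU: Ā=26.2448, payoff=8.6648, prob=0.073377
UUUU: Ā=46.1908, payoff=28.6108, prob=0.087488
Price = Σ prob·payoff / R^4 = 8.718802 / 1.262477 = 6.9061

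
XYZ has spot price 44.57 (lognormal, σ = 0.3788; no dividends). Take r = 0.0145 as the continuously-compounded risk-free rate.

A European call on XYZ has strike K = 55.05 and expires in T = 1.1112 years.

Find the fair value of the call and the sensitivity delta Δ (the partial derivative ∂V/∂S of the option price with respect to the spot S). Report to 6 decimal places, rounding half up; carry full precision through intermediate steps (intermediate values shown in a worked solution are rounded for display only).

price = 3.911171
Δ = 0.386342

σ√T = 0.3788·√1.1112 = 0.399306
d₁ = (ln(S/K) + (r+σ²/2)T) / (σ√T) = (ln(44.57/55.05) + (0.0145+0.3788²/2)·1.1112) / 0.399306 = (-0.211181 + 0.095835) / 0.399306 = -0.288865
d₂ = d₁ − σ√T = -0.288865 − 0.399306 = -0.688172
e^{−rT} = 0.984017
N(d₁) = 0.386342,  N(d₂) = 0.245672
Call price V = S·N(d₁) − K·e^{−rT}·N(d₂) = 17.219272 − 13.308101 = 3.911171
Δ = N(d₁) = 0.386342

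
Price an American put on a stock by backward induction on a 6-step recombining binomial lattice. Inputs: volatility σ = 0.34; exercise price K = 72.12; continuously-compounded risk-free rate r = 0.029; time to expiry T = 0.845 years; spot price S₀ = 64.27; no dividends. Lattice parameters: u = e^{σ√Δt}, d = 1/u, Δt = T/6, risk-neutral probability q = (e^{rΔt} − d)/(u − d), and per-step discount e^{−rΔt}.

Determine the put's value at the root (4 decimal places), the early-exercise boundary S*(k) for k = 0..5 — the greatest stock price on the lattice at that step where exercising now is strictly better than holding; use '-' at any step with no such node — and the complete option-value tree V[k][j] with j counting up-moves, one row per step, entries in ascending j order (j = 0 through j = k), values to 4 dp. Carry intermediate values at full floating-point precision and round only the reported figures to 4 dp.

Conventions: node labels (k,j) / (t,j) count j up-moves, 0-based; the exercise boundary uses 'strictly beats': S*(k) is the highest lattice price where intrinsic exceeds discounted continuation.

price = 12.3500
boundary = - - - 43.8296 49.7945 56.5711
tree:
12.3500
16.9412 7.5623
22.3741 11.2956 3.6483
28.2904 16.2593 6.1022 1.0645
33.5407 22.3255 9.9330 2.0720 0.0000
38.1621 28.2904 15.5489 4.0330 0.0000 0.0000
42.2299 33.5407 22.3255 7.8500 0.0000 0.0000 0.0000

params: Δt=0.14083 u=1.13609 d=0.88021 q=0.48414 e^(-rΔt)=0.99592
t_6 payoffs: 42.2299 33.5407 22.3255 7.8500 0.0000 0.0000 0.0000
t_5: node(5,0) S=33.9579 payoff=38.1621 vs cont=37.8682 → 38.1621 [stop]  node(5,1) S=43.8296 payoff=28.2904 vs cont=27.9964 → 28.2904 [stop]  node(5,2) S=56.5711 payoff=15.5489 vs cont=15.2549 → 15.5489 [stop]  node(5,3) S=73.0166 payoff=0.0000 vs cont=4.0330 → 4.0330 [wait]  node(5,4) S=94.2430 payoff=0.0000 vs cont=0.0000 → 0.0000 [wait]  node(5,5) S=121.6399 payoff=0.0000 vs cont=0.0000 → 0.0000 [wait]  ⇒ S*(5)=56.5711
t_4: node(4,0) S=38.5793 payoff=33.5407 vs cont=33.2468 → 33.5407 [stop]  node(4,1) S=49.7945 payoff=22.3255 vs cont=22.0316 → 22.3255 [stop]  node(4,2) S=64.2700 payoff=7.8500 vs cont=9.9330 → 9.9330 [wait]  node(4,3) S=82.9536 payoff=0.0000 vs cont=2.0720 → 2.0720 [wait]  node(4,4) S=107.0687 payoff=0.0000 vs cont=0.0000 → 0.0000 [wait]  ⇒ S*(4)=49.7945
t_3: node(3,0) S=43.8296 payoff=28.2904 vs cont=27.9964 → 28.2904 [stop]  node(3,1) S=56.5711 payoff=15.5489 vs cont=16.2593 → 16.2593 [wait]  node(3,2) S=73.0166 payoff=0.0000 vs cont=6.1022 → 6.1022 [wait]  node(3,3) S=94.2430 payoff=0.0000 vs cont=1.0645 → 1.0645 [wait]  ⇒ S*(3)=43.8296
t_2: node(2,0) S=49.7945 payoff=22.3255 vs cont=22.3741 → 22.3741 [wait]  node(2,1) S=64.2700 payoff=7.8500 vs cont=11.2956 → 11.2956 [wait]  node(2,2) S=82.9536 payoff=0.0000 vs cont=3.6483 → 3.6483 [wait]  ⇒ S*(2)=-
t_1: node(1,0) S=56.5711 payoff=15.5489 vs cont=16.9412 → 16.9412 [wait]  node(1,1) S=73.0166 payoff=0.0000 vs cont=7.5623 → 7.5623 [wait]  ⇒ S*(1)=-
t_0: node(0,0) S=64.2700 payoff=7.8500 vs cont=12.3500 → 12.3500 [wait]  ⇒ S*(0)=-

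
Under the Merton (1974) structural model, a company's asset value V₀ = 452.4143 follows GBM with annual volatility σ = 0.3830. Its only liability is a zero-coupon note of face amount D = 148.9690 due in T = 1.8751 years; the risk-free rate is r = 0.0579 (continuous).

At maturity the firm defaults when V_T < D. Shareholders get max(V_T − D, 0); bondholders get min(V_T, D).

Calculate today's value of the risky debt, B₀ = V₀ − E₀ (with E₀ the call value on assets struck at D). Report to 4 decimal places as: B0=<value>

B0=133.2163

With assets at 452.4143 and a single debt payment of 148.9690 at 1.8751 years:
d₁ = [ln(V₀/D) + (r + σ²/2)T] / (σ√T)
   = [ln(452.4143/148.9690) + (0.0579 + 0.5·0.3830²)·1.8751] / (0.3830·√1.8751)
   = [1.110860 + 0.246097] / 0.524458 = 2.587349
d₂ = d₁ − σ√T = 2.587349 − 0.524458 = 2.062891
N(d₁) = 0.995164,  N(d₂) = 0.980438,  e^(−rT) = 0.897118
E₀ = V₀·N(d₁) − D·e^(−rT)·N(d₂)
   = 452.4143·0.995164 − 148.9690·0.897118·0.980438 = 319.198016
B₀ = V₀ − E₀ = 452.4143 − 319.198016 = 133.216284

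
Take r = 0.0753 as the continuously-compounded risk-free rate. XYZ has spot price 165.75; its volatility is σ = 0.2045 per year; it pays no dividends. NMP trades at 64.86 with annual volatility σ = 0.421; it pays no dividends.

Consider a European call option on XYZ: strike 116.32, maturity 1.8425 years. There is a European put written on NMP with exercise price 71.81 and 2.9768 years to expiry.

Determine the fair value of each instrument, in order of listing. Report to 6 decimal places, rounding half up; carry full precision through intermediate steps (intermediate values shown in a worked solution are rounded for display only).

[XYZ call K=116.32]
σ√T = 0.2045·√1.8425 = 0.277586
d₁ = (ln(S/K) + (r+σ²/2)T) / (σ√T) = (ln(165.75/116.32) + (0.0753+0.2045²/2)·1.8425) / 0.277586 = (0.354136 + 0.177267) / 0.277586 = 1.914374
d₂ = d₁ − σ√T = 1.914374 − 0.277586 = 1.636788
e^{−rT} = 0.870454
N(d₁) = 0.972214,  N(d₂) = 0.949163
price = S·N(d₁) − K·e^{−rT}·N(d₂) = 161.144437 − 96.103875 = 65.040562
[NMP put K=71.81]
σ√T = 0.421·√2.9768 = 0.726368
d₁ = (ln(S/K) + (r+σ²/2)T) / (σ√T) = (ln(64.86/71.81) + (0.0753+0.421²/2)·2.9768) / 0.726368 = (-0.101793 + 0.487959) / 0.726368 = 0.531639
d₂ = d₁ − σ√T = 0.531639 − 0.726368 = -0.194729
e^{−rT} = 0.799193
N(−d₁) = 0.297488,  N(−d₂) = 0.577198
price = K·e^{−rT}·N(−d₂) − S·N(−d₁) = 33.125386 − 19.295069 = 13.830317

price(XYZ call K=116.32) = 65.040562
price(NMP put K=71.81) = 13.830317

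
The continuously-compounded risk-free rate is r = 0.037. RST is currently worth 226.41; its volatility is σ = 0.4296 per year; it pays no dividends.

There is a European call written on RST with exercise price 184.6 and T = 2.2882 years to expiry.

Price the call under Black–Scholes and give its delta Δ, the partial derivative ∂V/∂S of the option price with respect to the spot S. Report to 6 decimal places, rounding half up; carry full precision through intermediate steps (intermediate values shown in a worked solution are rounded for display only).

price = 83.534646
Δ = 0.779162

σ√T = 0.4296·√2.2882 = 0.649847
d₁ = (ln(S/K) + (r+σ²/2)T) / (σ√T) = (ln(226.41/184.6) + (0.037+0.4296²/2)·2.2882) / 0.649847 = (0.204156 + 0.295814) / 0.649847 = 0.769366
d₂ = d₁ − σ√T = 0.769366 − 0.649847 = 0.119519
e^{−rT} = 0.918822
N(d₁) = 0.779162,  N(d₂) = 0.547568
Call price V = S·N(d₁) − K·e^{−rT}·N(d₂) = 176.410055 − 92.875409 = 83.534646
Δ = N(d₁) = 0.779162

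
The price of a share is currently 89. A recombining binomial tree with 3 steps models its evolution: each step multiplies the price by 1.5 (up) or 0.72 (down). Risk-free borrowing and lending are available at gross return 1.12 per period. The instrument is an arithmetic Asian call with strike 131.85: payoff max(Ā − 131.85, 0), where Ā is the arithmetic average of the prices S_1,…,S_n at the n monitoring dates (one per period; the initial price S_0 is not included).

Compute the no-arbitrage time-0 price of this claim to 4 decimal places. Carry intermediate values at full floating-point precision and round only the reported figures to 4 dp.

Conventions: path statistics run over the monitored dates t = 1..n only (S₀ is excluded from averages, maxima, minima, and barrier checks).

With p* = (R−d)/(u−d) = 0.5128, sum probability × payoff across the paths and divide by R^3.
Enumerate all 2^3 = 8 price paths (U = up ×1.5, D = down ×0.72); each path with k up-moves has probability p*^k·(1−p*)^(3−k).
DDD: Ā=47.8122, payoff=0.0000, prob=0.115629
UDD: Ā=99.6088, payoff=0.0000, prob=0.121715
DUD: Ā=76.4688, payoff=0.0000, prob=0.121715
UUD: Ā=159.3100, payoff=27.4600, prob=0.128121
DDU: Ā=59.8080, payoff=0.0000, prob=0.121715
UDU: Ā=124.6000, payoff=0.0000, prob=0.128121
DUU: Ā=101.4600, payoff=0.0000, prob=0.128121
UUU: Ā=211.3750, payoff=79.5250, prob=0.134864
Price = Σ prob·payoff / R^3 = 14.243261 / 1.404928 = 10.1381

price = 10.1381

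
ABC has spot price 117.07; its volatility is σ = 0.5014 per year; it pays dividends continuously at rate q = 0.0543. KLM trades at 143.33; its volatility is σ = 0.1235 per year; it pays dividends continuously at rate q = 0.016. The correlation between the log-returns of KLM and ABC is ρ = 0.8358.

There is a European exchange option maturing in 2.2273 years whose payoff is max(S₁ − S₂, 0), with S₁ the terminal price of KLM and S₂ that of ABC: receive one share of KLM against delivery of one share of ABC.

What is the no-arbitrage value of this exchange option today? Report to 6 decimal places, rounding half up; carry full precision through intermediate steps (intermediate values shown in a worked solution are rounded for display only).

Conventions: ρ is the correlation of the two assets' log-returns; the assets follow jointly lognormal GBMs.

exchange price = 49.040300

σ_eff = √(σ₁² + σ₂² − 2ρσ₁σ₂) = √(0.1235² + 0.5014² − 2·0.8358·0.1235·0.5014) = 0.403911
d₁ = (ln(S₁/S₂) + (q₂ − q₁ + σ_eff²/2)T) / (σ_eff√T) = (ln(143.33/117.07) + (0.0543 − 0.016 + 0.081572)·2.2273) / 0.602802 = 0.778644
d₂ = d₁ − σ_eff√T = 0.778644 − 0.602802 = 0.175842
N(d₁) = 0.781905,  N(d₂) = 0.569791
V = S₁·e^{−q₁T}·N(d₁) − S₂·e^{−q₂T}·N(d₂) = 108.146986 − 59.106685 = 49.040300
Key observation: the rate r is irrelevant here: denominating values in ABC turns the exchange into a ratio option on S₁/S₂, and discounting at r drops out.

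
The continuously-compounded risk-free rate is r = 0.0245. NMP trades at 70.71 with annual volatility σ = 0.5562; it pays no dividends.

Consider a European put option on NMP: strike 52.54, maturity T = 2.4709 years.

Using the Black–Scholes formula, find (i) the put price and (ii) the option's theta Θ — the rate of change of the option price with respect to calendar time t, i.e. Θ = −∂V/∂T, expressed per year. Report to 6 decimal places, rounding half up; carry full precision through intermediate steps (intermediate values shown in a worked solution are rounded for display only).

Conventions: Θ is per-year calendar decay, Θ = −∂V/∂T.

price = 11.229580
Θ = -2.869640

σ√T = 0.5562·√2.4709 = 0.874296
d₁ = (ln(S/K) + (r+σ²/2)T) / (σ√T) = (ln(70.71/52.54) + (0.0245+0.5562²/2)·2.4709) / 0.874296 = (0.297012 + 0.442734) / 0.874296 = 0.846105
d₂ = d₁ − σ√T = 0.846105 − 0.874296 = -0.028191
e^{−rT} = 0.941259
N(−d₁) = 0.198747,  N(−d₂) = 0.511245
Put price V = K·e^{−rT}·N(−d₂) − S·N(−d₁) = 25.282991 − 14.053411 = 11.229580
φ(d₁) = (1/√(2π))·e^{−d₁²/2} = 0.278905
Θ = −S·φ(d₁)·σ/(2√T) + r·K·e^{−rT}·N(−d₂) = −3.489073 + 0.619433 = -2.869640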